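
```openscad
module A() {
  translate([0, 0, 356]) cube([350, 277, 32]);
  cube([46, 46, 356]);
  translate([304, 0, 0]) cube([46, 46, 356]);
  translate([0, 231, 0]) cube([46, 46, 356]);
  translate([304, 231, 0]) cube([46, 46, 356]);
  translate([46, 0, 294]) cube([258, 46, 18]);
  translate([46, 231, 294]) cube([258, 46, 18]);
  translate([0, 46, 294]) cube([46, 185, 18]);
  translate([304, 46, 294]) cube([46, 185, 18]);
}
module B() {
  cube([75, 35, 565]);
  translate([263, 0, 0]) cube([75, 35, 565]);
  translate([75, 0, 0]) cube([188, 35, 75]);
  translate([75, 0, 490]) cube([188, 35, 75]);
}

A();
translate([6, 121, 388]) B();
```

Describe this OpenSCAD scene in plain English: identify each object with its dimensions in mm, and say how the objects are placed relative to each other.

A is a simple wooden stool: a rectangular seat 350 mm (x) by 277 mm (y), 32 mm thick, top face at z = 388 mm, on four square legs, each 46×46 mm in cross-section. The legs rest on z = 0, each flush with a corner of the seat. Four stretchers, 46 mm wide and 18 mm tall, connect adjacent legs with their undersides at z = 294 mm, each running between the inner faces of the legs it joins and aligned with the legs' outer faces on the other axis.

B is a picture frame with a 188×415 mm rectangular opening (x by z) and a uniform 75 mm border on every side. Frame depth is 35 mm along y. It is built from two vertical stiles running the full outside height and two horizontal rails spanning the gap between the stiles.

The picture frame is on top of the stool, centred.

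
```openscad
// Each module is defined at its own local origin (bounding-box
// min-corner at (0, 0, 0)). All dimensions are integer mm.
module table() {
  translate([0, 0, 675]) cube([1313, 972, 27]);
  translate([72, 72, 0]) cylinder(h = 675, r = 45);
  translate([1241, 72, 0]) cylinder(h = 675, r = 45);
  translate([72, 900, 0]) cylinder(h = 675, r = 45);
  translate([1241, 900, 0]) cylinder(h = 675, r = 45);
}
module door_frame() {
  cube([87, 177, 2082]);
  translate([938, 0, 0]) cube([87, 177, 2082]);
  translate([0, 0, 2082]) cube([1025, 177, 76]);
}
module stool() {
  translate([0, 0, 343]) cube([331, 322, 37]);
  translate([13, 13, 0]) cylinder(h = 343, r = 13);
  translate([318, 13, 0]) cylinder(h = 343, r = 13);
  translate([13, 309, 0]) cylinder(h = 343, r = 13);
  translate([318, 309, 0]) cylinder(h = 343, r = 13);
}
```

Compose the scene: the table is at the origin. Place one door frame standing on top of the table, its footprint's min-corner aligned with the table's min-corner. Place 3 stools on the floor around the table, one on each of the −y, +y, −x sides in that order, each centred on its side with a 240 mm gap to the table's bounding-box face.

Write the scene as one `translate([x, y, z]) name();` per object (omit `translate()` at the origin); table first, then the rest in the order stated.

table();
translate([0, 0, 702]) door_frame();
translate([491, -562, 0]) stool();
translate([491, 1212, 0]) stool();
translate([-571, 325, 0]) stool();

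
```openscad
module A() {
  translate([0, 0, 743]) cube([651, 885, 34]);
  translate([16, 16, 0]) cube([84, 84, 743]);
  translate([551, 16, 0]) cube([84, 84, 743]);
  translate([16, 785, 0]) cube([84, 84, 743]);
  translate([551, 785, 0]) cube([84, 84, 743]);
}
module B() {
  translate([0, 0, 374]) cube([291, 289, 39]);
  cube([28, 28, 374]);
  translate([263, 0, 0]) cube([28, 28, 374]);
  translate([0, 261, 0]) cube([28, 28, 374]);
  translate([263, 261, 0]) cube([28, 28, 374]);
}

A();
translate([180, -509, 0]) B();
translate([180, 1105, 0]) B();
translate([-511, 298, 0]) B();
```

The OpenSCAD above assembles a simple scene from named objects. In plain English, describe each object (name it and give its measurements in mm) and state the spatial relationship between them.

A is a table: top 651 mm (x) × 885 mm (y), 34 mm thick, upper face at z = 777 mm, on four 84×84 mm square legs, each inset 16 mm from the nearest pair of top edges, running from z = 0 to the bottom of the top.

B is a simple wooden stool: a rectangular seat 291 mm (x) by 289 mm (y), 39 mm thick, top face at z = 413 mm, on four square legs, each 28×28 mm in cross-section. The legs rest on z = 0, each flush with a corner of the seat.

Three stools sit around the table at the −y, +y, −x sides.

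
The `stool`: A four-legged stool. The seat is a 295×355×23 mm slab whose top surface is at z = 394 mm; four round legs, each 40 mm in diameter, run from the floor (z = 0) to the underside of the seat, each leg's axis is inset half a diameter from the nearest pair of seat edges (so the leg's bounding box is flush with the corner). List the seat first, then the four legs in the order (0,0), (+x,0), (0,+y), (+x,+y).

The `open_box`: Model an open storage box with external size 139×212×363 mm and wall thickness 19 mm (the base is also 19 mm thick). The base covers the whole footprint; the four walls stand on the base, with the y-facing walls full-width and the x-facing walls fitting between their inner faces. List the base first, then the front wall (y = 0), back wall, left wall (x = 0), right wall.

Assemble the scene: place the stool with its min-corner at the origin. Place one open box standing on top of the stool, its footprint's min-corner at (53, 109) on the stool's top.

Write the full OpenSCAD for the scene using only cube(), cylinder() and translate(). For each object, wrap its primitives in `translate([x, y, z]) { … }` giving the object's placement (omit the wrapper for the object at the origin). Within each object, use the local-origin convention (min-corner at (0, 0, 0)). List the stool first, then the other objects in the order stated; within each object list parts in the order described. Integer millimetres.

translate([0, 0, 371]) cube([295, 355, 23]);
translate([20, 20, 0]) cylinder(h = 371, r = 20);
translate([275, 20, 0]) cylinder(h = 371, r = 20);
translate([20, 335, 0]) cylinder(h = 371, r = 20);
translate([275, 335, 0]) cylinder(h = 371, r = 20);
translate([53, 109, 394]) {
  cube([139, 212, 19]);
  translate([0, 0, 19]) cube([139, 19, 344]);
  translate([0, 193, 19]) cube([139, 19, 344]);
  translate([0, 19, 19]) cube([19, 174, 344]);
  translate([120, 19, 19]) cube([19, 174, 344]);
}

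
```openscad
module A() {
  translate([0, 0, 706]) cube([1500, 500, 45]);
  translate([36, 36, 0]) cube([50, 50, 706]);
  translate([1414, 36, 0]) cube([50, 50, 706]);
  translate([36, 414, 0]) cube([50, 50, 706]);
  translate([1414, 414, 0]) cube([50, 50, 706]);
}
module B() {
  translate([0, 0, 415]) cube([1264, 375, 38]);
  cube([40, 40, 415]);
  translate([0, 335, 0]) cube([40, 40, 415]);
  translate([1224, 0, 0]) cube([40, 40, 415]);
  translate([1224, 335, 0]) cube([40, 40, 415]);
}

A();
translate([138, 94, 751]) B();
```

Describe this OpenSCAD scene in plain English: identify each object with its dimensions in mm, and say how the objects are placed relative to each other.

A is a rectangular dining table. The top is 1500×500×45 mm with its upper surface at z = 751 mm. It stands on four 50×50 mm square legs, each inset 36 mm from the nearest pair of top edges, running from the floor to the underside of the top.

B is a long wooden bench with a 1264 mm (x) × 375 mm (y) seat, 38 mm thick, its top surface 453 mm above the floor. Four 40 mm square legs at the seat corners, flush with the edges, run from z = 0 to the seat underside.

The bench is on top of the table.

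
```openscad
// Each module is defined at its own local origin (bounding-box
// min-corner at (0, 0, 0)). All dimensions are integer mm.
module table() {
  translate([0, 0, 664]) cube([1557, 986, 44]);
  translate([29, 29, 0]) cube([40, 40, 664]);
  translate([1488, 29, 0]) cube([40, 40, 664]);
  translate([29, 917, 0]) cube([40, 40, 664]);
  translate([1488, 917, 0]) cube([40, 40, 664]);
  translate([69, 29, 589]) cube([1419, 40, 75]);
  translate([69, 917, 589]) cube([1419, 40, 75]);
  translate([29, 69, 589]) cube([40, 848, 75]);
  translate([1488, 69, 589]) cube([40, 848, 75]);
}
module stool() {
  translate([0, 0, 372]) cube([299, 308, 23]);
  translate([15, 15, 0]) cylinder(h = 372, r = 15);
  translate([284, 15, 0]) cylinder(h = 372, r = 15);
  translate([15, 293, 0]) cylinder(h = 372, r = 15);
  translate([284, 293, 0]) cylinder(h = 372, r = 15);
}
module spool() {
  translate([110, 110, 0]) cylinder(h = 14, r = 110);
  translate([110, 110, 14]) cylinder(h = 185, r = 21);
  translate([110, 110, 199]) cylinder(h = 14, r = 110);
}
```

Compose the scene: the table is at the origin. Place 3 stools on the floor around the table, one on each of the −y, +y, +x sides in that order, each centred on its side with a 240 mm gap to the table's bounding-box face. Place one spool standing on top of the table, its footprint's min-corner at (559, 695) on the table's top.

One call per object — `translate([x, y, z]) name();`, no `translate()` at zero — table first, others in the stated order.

table();
translate([629, -548, 0]) stool();
translate([629, 1226, 0]) stool();
translate([1797, 339, 0]) stool();
translate([559, 695, 708]) spool();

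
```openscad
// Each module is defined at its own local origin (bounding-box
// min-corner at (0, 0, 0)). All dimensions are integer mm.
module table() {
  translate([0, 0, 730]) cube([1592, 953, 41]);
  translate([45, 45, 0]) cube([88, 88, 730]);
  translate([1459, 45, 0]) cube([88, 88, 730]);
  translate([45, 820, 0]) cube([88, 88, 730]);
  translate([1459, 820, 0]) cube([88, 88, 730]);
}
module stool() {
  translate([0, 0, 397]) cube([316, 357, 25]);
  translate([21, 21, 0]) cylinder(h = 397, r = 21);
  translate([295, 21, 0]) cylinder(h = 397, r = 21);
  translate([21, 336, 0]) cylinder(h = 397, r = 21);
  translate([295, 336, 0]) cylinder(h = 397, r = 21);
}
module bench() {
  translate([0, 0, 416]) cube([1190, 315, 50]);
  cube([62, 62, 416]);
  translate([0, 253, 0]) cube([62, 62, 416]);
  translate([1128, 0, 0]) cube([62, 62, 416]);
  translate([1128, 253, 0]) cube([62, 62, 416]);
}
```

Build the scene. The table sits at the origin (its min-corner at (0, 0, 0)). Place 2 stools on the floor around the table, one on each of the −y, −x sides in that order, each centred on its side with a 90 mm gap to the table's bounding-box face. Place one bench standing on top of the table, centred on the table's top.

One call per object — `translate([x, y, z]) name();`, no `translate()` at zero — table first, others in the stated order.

table();
translate([638, -447, 0]) stool();
translate([-406, 298, 0]) stool();
translate([201, 319, 771]) bench();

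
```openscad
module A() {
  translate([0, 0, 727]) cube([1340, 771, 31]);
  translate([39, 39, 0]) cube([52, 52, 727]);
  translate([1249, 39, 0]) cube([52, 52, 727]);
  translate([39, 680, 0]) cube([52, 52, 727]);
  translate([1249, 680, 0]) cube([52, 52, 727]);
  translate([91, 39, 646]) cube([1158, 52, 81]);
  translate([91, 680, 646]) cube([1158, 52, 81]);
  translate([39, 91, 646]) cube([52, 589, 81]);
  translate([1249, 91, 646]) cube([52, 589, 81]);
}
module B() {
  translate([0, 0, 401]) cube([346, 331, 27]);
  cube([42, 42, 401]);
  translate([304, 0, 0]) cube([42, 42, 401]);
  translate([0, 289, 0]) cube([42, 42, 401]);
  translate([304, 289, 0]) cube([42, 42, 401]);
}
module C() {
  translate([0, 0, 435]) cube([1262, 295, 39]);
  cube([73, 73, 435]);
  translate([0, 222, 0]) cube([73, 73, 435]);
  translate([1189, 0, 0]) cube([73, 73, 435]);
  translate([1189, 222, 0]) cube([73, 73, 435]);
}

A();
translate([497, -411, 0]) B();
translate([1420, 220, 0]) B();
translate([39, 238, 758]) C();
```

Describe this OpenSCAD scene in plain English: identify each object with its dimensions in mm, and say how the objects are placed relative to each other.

A is a table: top 1340 mm (x) × 771 mm (y), 31 mm thick, upper face at z = 758 mm, on four 52×52 mm square legs, each inset 39 mm from the nearest pair of top edges, running from z = 0 to the bottom of the top. Four apron rails, 52 mm thick and 81 mm tall, run between adjacent legs with their top edges flush with the underside of the top and their outer faces flush with the legs' outer faces.

B is a four-legged stool. The seat is 346×331 mm, 27 mm thick, top at z = 428 mm. It stands on four square legs, each 42×42 mm in cross-section, from z = 0 to the seat underside, each flush with a corner of the seat.

C is a bench: a 1262×295 mm seat slab, 39 mm thick, top at z = 474 mm, on four 73×73 mm square legs flush with the seat corners and standing on z = 0.

Two stools sit around the table at the −y, +x sides. The bench is on top of the table, centred.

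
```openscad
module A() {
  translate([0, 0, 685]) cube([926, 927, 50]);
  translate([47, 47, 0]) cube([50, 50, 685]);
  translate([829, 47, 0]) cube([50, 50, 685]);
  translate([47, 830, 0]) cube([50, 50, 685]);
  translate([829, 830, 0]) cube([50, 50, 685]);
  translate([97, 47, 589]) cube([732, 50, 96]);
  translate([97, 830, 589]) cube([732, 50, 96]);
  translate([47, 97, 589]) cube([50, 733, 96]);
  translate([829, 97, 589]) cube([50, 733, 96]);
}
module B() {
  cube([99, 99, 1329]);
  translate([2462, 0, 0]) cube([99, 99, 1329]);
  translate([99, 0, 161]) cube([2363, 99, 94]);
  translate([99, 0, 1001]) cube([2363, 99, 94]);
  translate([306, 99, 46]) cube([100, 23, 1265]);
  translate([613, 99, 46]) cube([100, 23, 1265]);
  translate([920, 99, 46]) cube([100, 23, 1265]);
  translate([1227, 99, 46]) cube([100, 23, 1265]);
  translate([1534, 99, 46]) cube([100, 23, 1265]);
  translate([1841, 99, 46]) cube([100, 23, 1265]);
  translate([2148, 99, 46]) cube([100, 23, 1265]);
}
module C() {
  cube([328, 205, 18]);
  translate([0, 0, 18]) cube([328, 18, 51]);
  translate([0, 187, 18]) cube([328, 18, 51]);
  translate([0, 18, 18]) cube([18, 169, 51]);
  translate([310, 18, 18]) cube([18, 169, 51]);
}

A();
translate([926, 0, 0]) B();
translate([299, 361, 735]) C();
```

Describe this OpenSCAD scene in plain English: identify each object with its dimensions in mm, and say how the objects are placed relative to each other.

A is a table: top 926 mm (x) × 927 mm (y), 50 mm thick, upper face at z = 735 mm, on four 50×50 mm square legs, each inset 47 mm from the nearest pair of top edges, running from z = 0 to the bottom of the top. Four apron rails, 50 mm thick and 96 mm tall, run between adjacent legs with their top edges flush with the underside of the top and their outer faces flush with the legs' outer faces.

B is a fence section. Two 99×99 mm posts, 1329 mm tall, stand on the floor with a clear span of 2363 mm between their inner faces. Two horizontal rails of 99×94 mm section span the gap between the posts with their undersides at z = 161 mm and z = 1001 mm, flush with the posts' −y face. 7 pickets, each 100 mm wide, 23 mm thick and 1265 mm tall, are fixed to the +y face of the rails with their bottoms at z = 46 mm, evenly spaced across the span with equal gaps (rounded down to the nearest mm) at the −x end and between each pair — any rounding remainder accumulates at the +x end.

C is an open storage box with external size 328×205×69 mm and wall thickness 18 mm (the base is also 18 mm thick). The base covers the whole footprint; the four walls stand on the base, with the y-facing walls full-width and the x-facing walls fitting between their inner faces.

The fence section is against the table's +x side, with their −y faces flush. The open box is on top of the table, centred.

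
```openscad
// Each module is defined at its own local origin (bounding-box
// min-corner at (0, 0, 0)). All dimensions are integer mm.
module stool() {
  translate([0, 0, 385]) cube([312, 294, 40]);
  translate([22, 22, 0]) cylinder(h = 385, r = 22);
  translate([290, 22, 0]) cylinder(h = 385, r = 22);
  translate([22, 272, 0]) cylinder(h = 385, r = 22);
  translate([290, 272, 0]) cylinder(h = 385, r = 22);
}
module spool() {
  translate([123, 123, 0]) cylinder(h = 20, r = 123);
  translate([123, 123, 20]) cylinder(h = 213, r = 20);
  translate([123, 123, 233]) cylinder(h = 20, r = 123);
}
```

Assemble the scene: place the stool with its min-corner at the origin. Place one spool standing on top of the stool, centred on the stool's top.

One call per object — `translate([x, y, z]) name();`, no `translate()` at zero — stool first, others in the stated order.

stool();
translate([33, 24, 425]) spool();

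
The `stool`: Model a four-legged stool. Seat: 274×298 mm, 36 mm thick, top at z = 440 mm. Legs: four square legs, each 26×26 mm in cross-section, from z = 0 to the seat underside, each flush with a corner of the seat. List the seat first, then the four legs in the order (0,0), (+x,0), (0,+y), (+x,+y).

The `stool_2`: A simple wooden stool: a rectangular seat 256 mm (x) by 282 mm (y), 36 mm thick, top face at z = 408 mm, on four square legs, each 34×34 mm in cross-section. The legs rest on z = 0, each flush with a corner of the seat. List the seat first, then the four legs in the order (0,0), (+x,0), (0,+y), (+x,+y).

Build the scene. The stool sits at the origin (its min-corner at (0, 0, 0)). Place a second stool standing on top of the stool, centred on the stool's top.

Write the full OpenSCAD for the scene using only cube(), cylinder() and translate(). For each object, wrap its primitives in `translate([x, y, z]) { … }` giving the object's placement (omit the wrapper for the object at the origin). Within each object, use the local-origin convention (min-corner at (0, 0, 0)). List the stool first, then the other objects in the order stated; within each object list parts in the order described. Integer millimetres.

translate([0, 0, 404]) cube([274, 298, 36]);
cube([26, 26, 404]);
translate([248, 0, 0]) cube([26, 26, 404]);
translate([0, 272, 0]) cube([26, 26, 404]);
translate([248, 272, 0]) cube([26, 26, 404]);
translate([9, 8, 440]) {
  translate([0, 0, 372]) cube([256, 282, 36]);
  cube([34, 34, 372]);
  translate([222, 0, 0]) cube([34, 34, 372]);
  translate([0, 248, 0]) cube([34, 34, 372]);
  translate([222, 248, 0]) cube([34, 34, 372]);
}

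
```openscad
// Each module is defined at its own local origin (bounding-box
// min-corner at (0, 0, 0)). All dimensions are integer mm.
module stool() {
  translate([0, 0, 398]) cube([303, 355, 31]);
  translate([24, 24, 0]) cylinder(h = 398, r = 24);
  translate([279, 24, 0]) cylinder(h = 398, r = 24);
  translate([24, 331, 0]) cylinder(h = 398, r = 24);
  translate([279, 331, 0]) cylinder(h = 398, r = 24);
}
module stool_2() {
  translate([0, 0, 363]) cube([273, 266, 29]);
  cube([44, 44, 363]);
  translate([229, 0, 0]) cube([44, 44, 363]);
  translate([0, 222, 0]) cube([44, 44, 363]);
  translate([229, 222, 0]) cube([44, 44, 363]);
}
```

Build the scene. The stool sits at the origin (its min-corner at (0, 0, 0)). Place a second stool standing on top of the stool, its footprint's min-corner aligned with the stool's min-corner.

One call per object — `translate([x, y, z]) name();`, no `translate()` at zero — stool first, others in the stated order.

stool();
translate([0, 0, 429]) stool_2();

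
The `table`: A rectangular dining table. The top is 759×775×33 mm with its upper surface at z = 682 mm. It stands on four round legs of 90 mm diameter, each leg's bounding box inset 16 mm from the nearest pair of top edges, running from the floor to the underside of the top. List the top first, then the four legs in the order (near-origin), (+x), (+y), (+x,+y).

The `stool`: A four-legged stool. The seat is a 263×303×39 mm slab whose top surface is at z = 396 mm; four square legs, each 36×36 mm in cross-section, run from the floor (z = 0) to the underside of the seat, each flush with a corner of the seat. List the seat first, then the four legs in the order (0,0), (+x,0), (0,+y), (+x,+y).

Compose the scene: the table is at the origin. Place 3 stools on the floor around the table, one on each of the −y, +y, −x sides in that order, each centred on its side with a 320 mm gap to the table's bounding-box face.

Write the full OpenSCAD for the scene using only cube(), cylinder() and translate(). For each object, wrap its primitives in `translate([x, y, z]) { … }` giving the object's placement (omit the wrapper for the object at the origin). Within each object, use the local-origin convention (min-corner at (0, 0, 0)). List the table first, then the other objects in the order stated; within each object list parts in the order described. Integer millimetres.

translate([0, 0, 649]) cube([759, 775, 33]);
translate([61, 61, 0]) cylinder(h = 649, r = 45);
translate([698, 61, 0]) cylinder(h = 649, r = 45);
translate([61, 714, 0]) cylinder(h = 649, r = 45);
translate([698, 714, 0]) cylinder(h = 649, r = 45);
translate([248, -623, 0]) {
  translate([0, 0, 357]) cube([263, 303, 39]);
  cube([36, 36, 357]);
  translate([227, 0, 0]) cube([36, 36, 357]);
  translate([0, 267, 0]) cube([36, 36, 357]);
  translate([227, 267, 0]) cube([36, 36, 357]);
}
translate([248, 1095, 0]) {
  translate([0, 0, 357]) cube([263, 303, 39]);
  cube([36, 36, 357]);
  translate([227, 0, 0]) cube([36, 36, 357]);
  translate([0, 267, 0]) cube([36, 36, 357]);
  translate([227, 267, 0]) cube([36, 36, 357]);
}
translate([-583, 236, 0]) {
  translate([0, 0, 357]) cube([263, 303, 39]);
  cube([36, 36, 357]);
  translate([227, 0, 0]) cube([36, 36, 357]);
  translate([0, 267, 0]) cube([36, 36, 357]);
  translate([227, 267, 0]) cube([36, 36, 357]);
}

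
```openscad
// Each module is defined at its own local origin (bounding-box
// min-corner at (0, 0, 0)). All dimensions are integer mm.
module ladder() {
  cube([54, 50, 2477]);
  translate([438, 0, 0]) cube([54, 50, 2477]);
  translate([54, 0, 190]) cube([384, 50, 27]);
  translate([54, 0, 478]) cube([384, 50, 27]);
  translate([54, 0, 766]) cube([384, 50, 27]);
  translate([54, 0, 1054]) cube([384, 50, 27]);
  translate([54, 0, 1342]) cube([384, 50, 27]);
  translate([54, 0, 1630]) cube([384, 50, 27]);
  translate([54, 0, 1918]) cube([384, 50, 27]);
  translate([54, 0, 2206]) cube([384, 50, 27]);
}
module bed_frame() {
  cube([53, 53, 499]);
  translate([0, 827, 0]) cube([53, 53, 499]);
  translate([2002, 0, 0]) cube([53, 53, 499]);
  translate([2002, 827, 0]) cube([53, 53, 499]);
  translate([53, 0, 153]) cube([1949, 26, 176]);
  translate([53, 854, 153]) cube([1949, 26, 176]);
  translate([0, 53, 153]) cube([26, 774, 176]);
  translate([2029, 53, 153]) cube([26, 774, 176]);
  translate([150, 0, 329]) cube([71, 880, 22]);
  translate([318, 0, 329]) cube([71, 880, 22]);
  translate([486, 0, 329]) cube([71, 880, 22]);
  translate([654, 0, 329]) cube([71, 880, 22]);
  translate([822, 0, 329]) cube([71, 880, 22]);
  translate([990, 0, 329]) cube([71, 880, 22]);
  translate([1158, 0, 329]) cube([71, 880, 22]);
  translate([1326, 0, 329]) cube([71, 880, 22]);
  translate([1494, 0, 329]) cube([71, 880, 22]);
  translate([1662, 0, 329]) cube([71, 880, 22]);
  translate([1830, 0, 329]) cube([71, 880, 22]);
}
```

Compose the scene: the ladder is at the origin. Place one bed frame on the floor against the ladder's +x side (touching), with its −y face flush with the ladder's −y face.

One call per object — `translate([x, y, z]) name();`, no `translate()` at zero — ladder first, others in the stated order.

ladder();
translate([492, 0, 0]) bed_frame();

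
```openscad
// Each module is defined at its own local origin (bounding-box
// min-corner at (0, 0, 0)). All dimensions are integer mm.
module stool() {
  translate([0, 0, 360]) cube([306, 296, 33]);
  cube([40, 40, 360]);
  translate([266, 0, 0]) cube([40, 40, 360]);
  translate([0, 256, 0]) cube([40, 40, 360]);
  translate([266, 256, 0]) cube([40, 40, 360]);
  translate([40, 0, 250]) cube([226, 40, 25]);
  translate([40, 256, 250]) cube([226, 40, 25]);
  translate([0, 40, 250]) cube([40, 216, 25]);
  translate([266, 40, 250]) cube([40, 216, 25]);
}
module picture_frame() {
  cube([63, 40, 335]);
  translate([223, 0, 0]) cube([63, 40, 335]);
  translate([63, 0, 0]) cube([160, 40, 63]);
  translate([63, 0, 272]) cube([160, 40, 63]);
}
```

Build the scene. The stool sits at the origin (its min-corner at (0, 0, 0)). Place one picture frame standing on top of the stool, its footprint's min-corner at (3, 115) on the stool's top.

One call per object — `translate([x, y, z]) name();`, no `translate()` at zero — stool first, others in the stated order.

stool();
translate([3, 115, 393]) picture_frame();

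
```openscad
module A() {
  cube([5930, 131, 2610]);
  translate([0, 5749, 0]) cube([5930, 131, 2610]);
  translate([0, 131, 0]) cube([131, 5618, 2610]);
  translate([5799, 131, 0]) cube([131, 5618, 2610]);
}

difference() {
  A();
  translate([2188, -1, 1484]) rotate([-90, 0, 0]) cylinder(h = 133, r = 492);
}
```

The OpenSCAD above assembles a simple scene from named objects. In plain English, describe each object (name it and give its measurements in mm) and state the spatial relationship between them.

A is a box-shaped house frame (walls only): outside footprint 5930×5880 mm, wall height 2610 mm, wall thickness 131 mm. The two y-facing walls run the full x-width; the two x-facing walls fit between the inner faces of the y-facing walls.

The house frame has a circular hole of radius 492 mm through its front wall, centred at (x = 2188, z = 1484).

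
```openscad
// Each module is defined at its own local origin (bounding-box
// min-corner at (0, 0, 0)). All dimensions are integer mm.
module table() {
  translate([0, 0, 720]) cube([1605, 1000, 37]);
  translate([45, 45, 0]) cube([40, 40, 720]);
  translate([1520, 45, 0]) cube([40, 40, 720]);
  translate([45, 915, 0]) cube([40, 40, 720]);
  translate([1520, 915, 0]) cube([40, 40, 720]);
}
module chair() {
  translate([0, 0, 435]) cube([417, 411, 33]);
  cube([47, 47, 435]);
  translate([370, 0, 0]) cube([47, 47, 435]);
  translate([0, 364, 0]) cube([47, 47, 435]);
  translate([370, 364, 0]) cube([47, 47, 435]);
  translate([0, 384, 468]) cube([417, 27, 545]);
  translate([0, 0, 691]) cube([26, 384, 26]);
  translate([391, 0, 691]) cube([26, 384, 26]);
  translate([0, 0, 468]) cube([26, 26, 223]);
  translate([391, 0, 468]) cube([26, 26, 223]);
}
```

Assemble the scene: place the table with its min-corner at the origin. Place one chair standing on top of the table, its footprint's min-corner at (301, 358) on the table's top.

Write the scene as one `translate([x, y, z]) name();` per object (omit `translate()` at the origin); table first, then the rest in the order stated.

table();
translate([301, 358, 757]) chair();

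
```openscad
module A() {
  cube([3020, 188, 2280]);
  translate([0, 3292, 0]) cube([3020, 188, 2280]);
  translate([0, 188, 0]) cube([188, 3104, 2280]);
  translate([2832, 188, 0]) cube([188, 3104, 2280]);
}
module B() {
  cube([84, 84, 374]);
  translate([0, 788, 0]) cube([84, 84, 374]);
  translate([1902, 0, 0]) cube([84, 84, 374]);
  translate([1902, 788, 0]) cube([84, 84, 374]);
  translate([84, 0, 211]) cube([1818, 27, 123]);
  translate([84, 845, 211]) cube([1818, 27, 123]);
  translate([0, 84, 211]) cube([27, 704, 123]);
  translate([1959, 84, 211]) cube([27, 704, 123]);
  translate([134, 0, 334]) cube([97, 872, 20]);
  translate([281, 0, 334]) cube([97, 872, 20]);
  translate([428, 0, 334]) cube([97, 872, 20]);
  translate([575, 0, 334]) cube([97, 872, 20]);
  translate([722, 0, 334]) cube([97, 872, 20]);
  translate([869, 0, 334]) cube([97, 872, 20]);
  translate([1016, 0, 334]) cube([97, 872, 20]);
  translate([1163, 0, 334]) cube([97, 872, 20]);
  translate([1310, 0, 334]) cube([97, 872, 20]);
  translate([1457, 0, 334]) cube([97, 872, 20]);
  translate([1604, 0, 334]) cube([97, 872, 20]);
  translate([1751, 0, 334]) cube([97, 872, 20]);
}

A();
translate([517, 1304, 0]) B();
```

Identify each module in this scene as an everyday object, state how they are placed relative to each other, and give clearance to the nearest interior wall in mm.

Clearances: x = 329, y = 1116; minimum 329 mm.

A is a house frame. B is a bed frame. The bed frame sits inside the house frame, centred. The clearance to the nearest interior wall is 329 mm.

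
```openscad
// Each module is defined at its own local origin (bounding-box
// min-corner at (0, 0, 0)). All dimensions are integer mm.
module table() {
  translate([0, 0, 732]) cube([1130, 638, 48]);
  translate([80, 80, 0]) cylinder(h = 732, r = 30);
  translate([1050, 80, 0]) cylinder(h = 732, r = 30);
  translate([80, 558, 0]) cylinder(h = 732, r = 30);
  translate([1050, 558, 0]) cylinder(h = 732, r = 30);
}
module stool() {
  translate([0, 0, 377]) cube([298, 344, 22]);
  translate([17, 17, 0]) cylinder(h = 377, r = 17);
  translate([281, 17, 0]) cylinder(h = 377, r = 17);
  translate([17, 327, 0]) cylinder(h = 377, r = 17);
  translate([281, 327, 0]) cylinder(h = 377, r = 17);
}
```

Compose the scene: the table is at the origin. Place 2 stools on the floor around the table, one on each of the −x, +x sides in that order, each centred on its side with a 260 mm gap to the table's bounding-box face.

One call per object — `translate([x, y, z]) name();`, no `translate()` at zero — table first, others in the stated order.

table();
translate([-558, 147, 0]) stool();
translate([1390, 147, 0]) stool();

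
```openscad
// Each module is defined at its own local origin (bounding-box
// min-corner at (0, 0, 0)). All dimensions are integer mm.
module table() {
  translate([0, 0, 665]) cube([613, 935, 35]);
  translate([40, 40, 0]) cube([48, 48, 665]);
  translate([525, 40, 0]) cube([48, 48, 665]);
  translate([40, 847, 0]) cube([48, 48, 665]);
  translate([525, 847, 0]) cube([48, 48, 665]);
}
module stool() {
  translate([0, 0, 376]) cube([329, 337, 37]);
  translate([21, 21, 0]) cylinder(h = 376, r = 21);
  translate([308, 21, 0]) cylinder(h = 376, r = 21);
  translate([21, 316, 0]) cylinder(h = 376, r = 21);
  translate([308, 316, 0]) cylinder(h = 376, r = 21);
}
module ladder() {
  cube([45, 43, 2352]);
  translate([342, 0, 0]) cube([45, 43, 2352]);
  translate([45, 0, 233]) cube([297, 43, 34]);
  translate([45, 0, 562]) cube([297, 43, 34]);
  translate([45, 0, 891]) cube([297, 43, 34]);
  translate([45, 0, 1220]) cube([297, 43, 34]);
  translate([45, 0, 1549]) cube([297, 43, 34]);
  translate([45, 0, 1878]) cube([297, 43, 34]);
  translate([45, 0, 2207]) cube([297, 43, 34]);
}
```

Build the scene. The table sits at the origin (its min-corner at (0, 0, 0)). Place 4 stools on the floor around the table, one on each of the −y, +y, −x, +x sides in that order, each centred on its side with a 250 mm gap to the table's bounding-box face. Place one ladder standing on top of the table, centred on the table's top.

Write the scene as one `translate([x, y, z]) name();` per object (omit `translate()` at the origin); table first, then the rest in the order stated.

table();
translate([142, -587, 0]) stool();
translate([142, 1185, 0]) stool();
translate([-579, 299, 0]) stool();
translate([863, 299, 0]) stool();
translate([113, 446, 700]) ladder();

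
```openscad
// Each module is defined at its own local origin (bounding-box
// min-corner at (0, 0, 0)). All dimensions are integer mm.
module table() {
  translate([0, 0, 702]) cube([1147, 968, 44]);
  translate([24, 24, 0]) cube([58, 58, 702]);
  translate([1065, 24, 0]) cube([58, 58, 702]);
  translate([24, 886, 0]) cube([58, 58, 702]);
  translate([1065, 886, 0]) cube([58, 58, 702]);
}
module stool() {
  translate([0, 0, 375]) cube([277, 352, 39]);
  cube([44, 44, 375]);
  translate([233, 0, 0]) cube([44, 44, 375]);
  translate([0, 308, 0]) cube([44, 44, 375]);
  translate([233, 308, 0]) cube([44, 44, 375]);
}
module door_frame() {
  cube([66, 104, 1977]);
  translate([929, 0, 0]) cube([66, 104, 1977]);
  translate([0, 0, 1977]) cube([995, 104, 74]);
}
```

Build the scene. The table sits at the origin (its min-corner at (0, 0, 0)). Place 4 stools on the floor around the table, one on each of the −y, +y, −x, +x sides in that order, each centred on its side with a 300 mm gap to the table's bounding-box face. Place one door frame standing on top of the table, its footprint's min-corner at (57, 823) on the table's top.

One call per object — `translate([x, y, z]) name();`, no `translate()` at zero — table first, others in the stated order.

table();
translate([435, -652, 0]) stool();
translate([435, 1268, 0]) stool();
translate([-577, 308, 0]) stool();
translate([1447, 308, 0]) stool();
translate([57, 823, 746]) door_frame();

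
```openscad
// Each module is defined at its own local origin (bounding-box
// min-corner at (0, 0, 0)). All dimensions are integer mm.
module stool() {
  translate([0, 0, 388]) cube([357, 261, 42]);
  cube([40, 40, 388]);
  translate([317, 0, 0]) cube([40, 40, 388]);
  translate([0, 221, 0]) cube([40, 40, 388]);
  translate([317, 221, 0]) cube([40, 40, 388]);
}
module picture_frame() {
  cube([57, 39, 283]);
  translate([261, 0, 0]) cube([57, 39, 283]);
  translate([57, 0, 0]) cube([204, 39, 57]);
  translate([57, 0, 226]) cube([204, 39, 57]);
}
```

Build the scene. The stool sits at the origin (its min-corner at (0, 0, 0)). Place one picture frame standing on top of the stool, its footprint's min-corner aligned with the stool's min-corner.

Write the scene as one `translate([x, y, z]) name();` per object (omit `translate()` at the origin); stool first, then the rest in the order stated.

stool();
translate([0, 0, 430]) picture_frame();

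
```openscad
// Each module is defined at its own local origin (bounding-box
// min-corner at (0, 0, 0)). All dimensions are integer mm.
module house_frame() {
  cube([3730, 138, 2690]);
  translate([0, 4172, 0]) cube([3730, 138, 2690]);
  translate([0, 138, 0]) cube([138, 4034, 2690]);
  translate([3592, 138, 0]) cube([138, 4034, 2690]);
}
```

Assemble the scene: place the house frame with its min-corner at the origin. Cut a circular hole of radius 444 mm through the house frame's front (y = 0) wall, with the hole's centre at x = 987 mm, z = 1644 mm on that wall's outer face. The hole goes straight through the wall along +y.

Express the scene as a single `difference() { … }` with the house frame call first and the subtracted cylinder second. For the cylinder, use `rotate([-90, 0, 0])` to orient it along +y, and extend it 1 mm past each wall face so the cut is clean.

difference() {
  house_frame();
  translate([987, -1, 1644]) rotate([-90, 0, 0]) cylinder(h = 140, r = 444);
}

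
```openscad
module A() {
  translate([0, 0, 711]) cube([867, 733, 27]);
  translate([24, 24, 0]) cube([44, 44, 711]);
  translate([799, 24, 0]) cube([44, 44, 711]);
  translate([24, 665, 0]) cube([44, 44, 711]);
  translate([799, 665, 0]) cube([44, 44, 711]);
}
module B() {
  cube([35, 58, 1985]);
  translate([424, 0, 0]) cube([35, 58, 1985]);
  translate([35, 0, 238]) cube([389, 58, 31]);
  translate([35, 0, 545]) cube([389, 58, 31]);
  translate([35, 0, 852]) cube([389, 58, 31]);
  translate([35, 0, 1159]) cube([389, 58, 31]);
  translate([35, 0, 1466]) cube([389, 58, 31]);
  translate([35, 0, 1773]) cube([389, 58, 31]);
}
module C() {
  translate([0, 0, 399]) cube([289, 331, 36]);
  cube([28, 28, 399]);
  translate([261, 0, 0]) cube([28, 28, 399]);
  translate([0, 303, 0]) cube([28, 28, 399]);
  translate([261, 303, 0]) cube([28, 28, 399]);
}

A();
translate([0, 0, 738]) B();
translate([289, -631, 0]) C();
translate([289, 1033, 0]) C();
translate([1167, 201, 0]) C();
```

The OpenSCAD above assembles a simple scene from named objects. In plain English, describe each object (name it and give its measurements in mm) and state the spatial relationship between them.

A is a table with a 867×733 mm rectangular top, 27 mm thick, top surface at z = 738 mm, supported by four 44×44 mm square legs, each inset 24 mm from the nearest pair of top edges, running from the floor.

B is a wooden ladder with two side rails of 35×58 mm section and 1985 mm height, set 459 mm apart overall. Between them run 6 rectangular rungs (58 mm deep, 31 mm thick), front faces flush with the rails' −y face. The bottom of the first rung is 238 mm above the floor and each subsequent rung is 307 mm higher than the one below.

C is a four-legged stool. The seat is a 289×331×36 mm slab whose top surface is at z = 435 mm; four square legs, each 28×28 mm in cross-section, run from the floor (z = 0) to the underside of the seat, each flush with a corner of the seat.

The ladder is on top of the table. Three stools sit around the table at the −y, +y, +x sides.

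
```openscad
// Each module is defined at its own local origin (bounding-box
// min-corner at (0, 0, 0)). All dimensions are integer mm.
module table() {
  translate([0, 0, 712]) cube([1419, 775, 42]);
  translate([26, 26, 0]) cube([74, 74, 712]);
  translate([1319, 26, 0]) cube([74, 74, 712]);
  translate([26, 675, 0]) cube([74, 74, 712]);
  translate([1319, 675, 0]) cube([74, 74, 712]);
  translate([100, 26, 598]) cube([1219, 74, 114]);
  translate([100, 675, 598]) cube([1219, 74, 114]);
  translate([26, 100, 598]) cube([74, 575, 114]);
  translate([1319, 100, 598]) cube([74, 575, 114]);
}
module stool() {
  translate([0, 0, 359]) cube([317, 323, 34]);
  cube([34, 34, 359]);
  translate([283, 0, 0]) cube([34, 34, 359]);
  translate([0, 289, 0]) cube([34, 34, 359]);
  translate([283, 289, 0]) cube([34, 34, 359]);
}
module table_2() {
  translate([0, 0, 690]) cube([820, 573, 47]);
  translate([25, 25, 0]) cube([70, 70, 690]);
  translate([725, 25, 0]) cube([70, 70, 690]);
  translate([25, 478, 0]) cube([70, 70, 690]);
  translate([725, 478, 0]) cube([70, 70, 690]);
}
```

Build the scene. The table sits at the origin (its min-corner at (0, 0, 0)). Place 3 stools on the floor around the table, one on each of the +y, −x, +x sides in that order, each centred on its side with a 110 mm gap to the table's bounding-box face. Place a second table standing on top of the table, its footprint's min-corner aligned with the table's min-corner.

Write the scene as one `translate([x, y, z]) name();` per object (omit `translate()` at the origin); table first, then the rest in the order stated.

table();
translate([551, 885, 0]) stool();
translate([-427, 226, 0]) stool();
translate([1529, 226, 0]) stool();
translate([0, 0, 754]) table_2();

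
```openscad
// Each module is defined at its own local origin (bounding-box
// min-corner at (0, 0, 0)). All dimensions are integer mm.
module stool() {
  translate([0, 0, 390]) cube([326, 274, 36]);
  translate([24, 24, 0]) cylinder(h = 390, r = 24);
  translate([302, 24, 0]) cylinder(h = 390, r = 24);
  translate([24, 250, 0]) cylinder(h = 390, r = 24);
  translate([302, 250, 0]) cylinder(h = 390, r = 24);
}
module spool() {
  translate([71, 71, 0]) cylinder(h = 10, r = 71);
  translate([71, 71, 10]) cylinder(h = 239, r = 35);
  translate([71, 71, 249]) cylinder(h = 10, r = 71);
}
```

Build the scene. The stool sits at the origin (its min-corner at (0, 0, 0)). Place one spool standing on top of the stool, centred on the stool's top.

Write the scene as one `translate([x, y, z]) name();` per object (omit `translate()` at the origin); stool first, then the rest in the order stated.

stool();
translate([92, 66, 426]) spool();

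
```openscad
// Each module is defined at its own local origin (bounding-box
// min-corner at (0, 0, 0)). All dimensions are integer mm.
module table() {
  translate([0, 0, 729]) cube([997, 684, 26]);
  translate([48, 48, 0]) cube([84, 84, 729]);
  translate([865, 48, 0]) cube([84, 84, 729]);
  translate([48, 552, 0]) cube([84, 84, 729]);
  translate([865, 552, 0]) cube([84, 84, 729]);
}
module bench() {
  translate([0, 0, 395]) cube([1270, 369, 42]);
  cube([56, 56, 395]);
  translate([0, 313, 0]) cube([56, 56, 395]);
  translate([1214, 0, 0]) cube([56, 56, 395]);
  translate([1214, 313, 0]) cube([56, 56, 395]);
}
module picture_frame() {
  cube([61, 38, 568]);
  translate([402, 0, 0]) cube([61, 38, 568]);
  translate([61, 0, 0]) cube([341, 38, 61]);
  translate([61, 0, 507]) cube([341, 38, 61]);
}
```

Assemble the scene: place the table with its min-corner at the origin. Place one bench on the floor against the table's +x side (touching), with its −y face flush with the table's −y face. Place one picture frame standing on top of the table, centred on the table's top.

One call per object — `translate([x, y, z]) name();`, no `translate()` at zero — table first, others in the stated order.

table();
translate([997, 0, 0]) bench();
translate([267, 323, 755]) picture_frame();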